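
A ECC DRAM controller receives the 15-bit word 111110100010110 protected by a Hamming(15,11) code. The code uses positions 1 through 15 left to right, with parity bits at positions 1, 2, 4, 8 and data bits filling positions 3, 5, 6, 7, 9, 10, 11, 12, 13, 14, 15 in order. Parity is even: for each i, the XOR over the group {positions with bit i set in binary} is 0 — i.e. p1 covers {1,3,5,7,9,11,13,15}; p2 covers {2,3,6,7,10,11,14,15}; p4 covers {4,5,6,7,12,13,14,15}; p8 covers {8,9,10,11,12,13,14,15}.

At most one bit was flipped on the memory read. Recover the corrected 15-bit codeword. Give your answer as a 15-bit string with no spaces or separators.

111110100010100

s1 (pos 1,3,5,7,9,11,13,15): 1⊕1⊕1⊕1⊕0⊕1⊕1⊕0 = 0
s2 (pos 2,3,6,7,10,11,14,15): 1⊕1⊕0⊕1⊕0⊕1⊕1⊕0 = 1
s4 (pos 4,5,6,7,12,13,14,15): 1⊕1⊕0⊕1⊕0⊕1⊕1⊕0 = 1
s8 (pos 8,9,10,11,12,13,14,15): 0⊕0⊕0⊕1⊕0⊕1⊕1⊕0 = 1
Syndrome s8…s1 = 1110 → error at position 14.
Flip position 14: 111110100010110 → 111110100010100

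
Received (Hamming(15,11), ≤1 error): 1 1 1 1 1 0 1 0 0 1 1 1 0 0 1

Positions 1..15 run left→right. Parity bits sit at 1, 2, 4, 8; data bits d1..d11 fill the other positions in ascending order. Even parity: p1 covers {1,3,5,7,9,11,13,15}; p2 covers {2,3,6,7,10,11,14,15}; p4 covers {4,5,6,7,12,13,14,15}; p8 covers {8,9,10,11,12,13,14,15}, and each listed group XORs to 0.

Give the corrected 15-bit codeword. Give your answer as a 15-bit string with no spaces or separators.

s1 (pos 1,3,5,7,9,11,13,15): 1⊕1⊕1⊕1⊕0⊕1⊕0⊕1 = 0
s2 (pos 2,3,6,7,10,11,14,15): 1⊕1⊕0⊕1⊕1⊕1⊕0⊕1 = 0
s4 (pos 4,5,6,7,12,13,14,15): 1⊕1⊕0⊕1⊕1⊕0⊕0⊕1 = 1
s8 (pos 8,9,10,11,12,13,14,15): 0⊕0⊕1⊕1⊕1⊕0⊕0⊕1 = 0
Syndrome s8…s1 = 0100 → error at position 4.
Flip position 4: 111110100111001 → 111010100111001

111010100111001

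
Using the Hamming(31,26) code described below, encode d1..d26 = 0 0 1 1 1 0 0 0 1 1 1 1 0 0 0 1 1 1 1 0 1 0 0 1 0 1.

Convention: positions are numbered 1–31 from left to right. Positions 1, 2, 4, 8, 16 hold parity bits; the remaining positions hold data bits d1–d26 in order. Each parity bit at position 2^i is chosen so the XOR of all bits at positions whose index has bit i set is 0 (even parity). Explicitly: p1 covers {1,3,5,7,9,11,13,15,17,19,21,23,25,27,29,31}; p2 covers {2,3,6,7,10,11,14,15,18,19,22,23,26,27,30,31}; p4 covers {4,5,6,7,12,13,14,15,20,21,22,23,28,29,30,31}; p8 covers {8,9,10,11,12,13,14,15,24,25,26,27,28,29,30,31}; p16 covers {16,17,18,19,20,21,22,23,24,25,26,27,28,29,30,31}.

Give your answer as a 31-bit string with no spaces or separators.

Place data at non-parity positions: p1 p2 0 p4 0 1 1 p8 1 0 0 0 1 1 1 p16 1 0 0 0 1 1 1 1 0 1 0 0 1 0 1
p1 (pos 1,3,5,7,9,11,13,15,17,19,21,23,25,27,29,31): XOR of data positions = 0⊕0⊕1⊕1⊕0⊕1⊕1⊕1⊕0⊕1⊕1⊕0⊕0⊕1⊕1 = 1
p2 (pos 2,3,6,7,10,11,14,15,18,19,22,23,26,27,30,31): XOR of data positions = 0⊕1⊕1⊕0⊕0⊕1⊕1⊕0⊕0⊕1⊕1⊕1⊕0⊕0⊕1 = 0
p4 (pos 4,5,6,7,12,13,14,15,20,21,22,23,28,29,30,31): XOR of data positions = 0⊕1⊕1⊕0⊕1⊕1⊕1⊕0⊕1⊕1⊕1⊕0⊕1⊕0⊕1 = 0
p8 (pos 8,9,10,11,12,13,14,15,24,25,26,27,28,29,30,31): XOR of data positions = 1⊕0⊕0⊕0⊕1⊕1⊕1⊕1⊕0⊕1⊕0⊕0⊕1⊕0⊕1 = 0
p16 (pos 16,17,18,19,20,21,22,23,24,25,26,27,28,29,30,31): XOR of data positions = 1⊕0⊕0⊕0⊕1⊕1⊕1⊕1⊕0⊕1⊕0⊕0⊕1⊕0⊕1 = 0
Codeword: 1000011010001110100011110100101

1000011010001110100011110100101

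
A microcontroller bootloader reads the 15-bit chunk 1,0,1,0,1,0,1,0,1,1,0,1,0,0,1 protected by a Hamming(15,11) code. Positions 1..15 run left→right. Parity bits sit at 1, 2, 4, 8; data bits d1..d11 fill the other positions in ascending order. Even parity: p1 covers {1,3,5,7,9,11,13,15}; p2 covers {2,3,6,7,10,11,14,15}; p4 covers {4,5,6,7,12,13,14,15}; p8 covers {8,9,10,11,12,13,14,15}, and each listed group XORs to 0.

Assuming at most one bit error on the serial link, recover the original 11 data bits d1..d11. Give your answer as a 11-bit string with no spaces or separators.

s1 (pos 1,3,5,7,9,11,13,15): 1⊕1⊕1⊕1⊕1⊕0⊕0⊕1 = 0
s2 (pos 2,3,6,7,10,11,14,15): 0⊕1⊕0⊕1⊕1⊕0⊕0⊕1 = 0
s4 (pos 4,5,6,7,12,13,14,15): 0⊕1⊕0⊕1⊕1⊕0⊕0⊕1 = 0
s8 (pos 8,9,10,11,12,13,14,15): 0⊕1⊕1⊕0⊕1⊕0⊕0⊕1 = 0
Syndrome s8…s1 = 0000 → no error.
Read data bits from positions 3,5,6,7,9,10,11,12,13,14,15: 11011101001

11011101001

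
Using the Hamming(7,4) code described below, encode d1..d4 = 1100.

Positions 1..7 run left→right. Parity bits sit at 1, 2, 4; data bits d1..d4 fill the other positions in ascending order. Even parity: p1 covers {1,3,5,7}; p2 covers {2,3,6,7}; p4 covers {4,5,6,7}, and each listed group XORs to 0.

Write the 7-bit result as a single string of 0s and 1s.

Place data at non-parity positions: p1 p2 1 p4 1 0 0
p1 (pos 1,3,5,7): XOR of data positions = 1⊕1⊕0 = 0
p2 (pos 2,3,6,7): XOR of data positions = 1⊕0⊕0 = 1
p4 (pos 4,5,6,7): XOR of data positions = 1⊕0⊕0 = 1
Codeword: 0111100

0111100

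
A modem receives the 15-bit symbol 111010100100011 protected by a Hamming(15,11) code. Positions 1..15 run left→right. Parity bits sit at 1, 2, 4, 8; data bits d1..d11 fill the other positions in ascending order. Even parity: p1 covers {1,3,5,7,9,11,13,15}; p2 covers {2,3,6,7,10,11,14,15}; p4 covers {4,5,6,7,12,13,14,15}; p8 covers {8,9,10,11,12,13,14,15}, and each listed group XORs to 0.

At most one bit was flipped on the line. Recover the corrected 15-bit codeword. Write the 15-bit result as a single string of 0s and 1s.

s1 (pos 1,3,5,7,9,11,13,15): 1⊕1⊕1⊕1⊕0⊕0⊕0⊕1 = 1
s2 (pos 2,3,6,7,10,11,14,15): 1⊕1⊕0⊕1⊕1⊕0⊕1⊕1 = 0
s4 (pos 4,5,6,7,12,13,14,15): 0⊕1⊕0⊕1⊕0⊕0⊕1⊕1 = 0
s8 (pos 8,9,10,11,12,13,14,15): 0⊕0⊕1⊕0⊕0⊕0⊕1⊕1 = 1
Syndrome s8…s1 = 1001 → error at position 9.
Flip position 9: 111010100100011 → 111010101100011

111010101100011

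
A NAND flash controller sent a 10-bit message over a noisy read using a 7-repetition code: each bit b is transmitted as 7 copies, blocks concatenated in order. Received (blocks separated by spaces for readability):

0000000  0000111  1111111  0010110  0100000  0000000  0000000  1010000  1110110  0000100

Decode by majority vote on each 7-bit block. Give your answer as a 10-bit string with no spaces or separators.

Block 1 (0000000): 0 ones → 0
Block 2 (0000111): 3 ones → 0
Block 3 (1111111): 7 ones → 1
Block 4 (0010110): 3 ones → 0
Block 5 (0100000): 1 one → 0
Block 6 (0000000): 0 ones → 0
Block 7 (0000000): 0 ones → 0
Block 8 (1010000): 2 ones → 0
Block 9 (1110110): 5 ones → 1
Block 10 (0000100): 1 one → 0

0010000010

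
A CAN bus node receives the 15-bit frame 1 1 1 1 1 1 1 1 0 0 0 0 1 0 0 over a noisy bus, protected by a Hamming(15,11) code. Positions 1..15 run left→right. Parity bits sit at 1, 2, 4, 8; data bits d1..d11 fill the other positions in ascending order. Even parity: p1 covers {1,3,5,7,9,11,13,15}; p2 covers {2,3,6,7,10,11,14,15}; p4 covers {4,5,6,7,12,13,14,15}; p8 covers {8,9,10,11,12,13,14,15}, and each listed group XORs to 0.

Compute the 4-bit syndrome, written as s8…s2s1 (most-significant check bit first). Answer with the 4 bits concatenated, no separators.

0101

s1 (pos 1,3,5,7,9,11,13,15): 1⊕1⊕1⊕1⊕0⊕0⊕1⊕0 = 1
s2 (pos 2,3,6,7,10,11,14,15): 1⊕1⊕1⊕1⊕0⊕0⊕0⊕0 = 0
s4 (pos 4,5,6,7,12,13,14,15): 1⊕1⊕1⊕1⊕0⊕1⊕0⊕0 = 1
s8 (pos 8,9,10,11,12,13,14,15): 1⊕0⊕0⊕0⊕0⊕1⊕0⊕0 = 0
Syndrome s8…s1 = 0101 → error at position 5.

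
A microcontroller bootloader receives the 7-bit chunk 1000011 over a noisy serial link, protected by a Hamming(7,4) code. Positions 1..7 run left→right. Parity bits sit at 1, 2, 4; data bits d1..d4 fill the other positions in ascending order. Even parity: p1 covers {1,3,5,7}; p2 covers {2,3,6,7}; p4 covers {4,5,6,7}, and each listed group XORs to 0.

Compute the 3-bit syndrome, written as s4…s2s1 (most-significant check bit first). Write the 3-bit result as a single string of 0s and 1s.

s1 (pos 1,3,5,7): 1⊕0⊕0⊕1 = 0
s2 (pos 2,3,6,7): 0⊕0⊕1⊕1 = 0
s4 (pos 4,5,6,7): 0⊕0⊕1⊕1 = 0
Syndrome s4…s1 = 000 → no error.

000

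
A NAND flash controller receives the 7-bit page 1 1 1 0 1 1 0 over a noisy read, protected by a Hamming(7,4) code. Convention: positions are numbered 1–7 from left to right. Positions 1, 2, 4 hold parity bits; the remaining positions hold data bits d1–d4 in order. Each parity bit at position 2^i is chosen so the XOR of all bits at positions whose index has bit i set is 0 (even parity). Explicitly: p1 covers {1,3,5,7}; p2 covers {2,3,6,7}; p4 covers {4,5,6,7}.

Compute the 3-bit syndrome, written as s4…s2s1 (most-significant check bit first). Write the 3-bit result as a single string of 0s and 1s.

011

s1 (pos 1,3,5,7): 1⊕1⊕1⊕0 = 1
s2 (pos 2,3,6,7): 1⊕1⊕1⊕0 = 1
s4 (pos 4,5,6,7): 0⊕1⊕1⊕0 = 0
Syndrome s4…s1 = 011 → error at position 3.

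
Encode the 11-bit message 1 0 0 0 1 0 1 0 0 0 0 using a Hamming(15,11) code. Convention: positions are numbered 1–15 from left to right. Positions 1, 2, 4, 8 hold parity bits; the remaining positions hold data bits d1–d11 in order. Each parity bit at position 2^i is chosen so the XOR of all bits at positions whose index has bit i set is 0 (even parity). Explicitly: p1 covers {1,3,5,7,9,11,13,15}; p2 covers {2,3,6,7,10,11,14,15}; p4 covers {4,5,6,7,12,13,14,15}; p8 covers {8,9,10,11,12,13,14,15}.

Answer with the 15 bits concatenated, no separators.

101000001010000

Place data at non-parity positions: p1 p2 1 p4 0 0 0 p8 1 0 1 0 0 0 0
p1 (pos 1,3,5,7,9,11,13,15): XOR of data positions = 1⊕0⊕0⊕1⊕1⊕0⊕0 = 1
p2 (pos 2,3,6,7,10,11,14,15): XOR of data positions = 1⊕0⊕0⊕0⊕1⊕0⊕0 = 0
p4 (pos 4,5,6,7,12,13,14,15): XOR of data positions = 0⊕0⊕0⊕0⊕0⊕0⊕0 = 0
p8 (pos 8,9,10,11,12,13,14,15): XOR of data positions = 1⊕0⊕1⊕0⊕0⊕0⊕0 = 0
Codeword: 101000001010000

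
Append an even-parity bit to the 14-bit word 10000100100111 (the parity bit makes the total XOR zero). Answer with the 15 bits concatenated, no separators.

100001001001110

XOR of the 14 data bits: 1⊕0⊕0⊕0⊕0⊕1⊕0⊕0⊕1⊕0⊕0⊕1⊕1⊕1 = 0
Parity bit = 0 (so all 15 bits XOR to 0).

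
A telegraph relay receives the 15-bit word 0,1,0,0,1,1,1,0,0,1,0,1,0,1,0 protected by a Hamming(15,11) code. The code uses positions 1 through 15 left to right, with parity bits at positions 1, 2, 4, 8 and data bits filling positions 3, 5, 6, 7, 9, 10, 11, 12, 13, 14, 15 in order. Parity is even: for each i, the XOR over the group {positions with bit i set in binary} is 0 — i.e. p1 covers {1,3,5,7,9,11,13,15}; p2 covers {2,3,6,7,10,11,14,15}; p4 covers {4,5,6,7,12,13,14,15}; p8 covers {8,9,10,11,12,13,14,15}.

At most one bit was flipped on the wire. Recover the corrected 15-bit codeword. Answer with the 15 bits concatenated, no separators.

s1 (pos 1,3,5,7,9,11,13,15): 0⊕0⊕1⊕1⊕0⊕0⊕0⊕0 = 0
s2 (pos 2,3,6,7,10,11,14,15): 1⊕0⊕1⊕1⊕1⊕0⊕1⊕0 = 1
s4 (pos 4,5,6,7,12,13,14,15): 0⊕1⊕1⊕1⊕1⊕0⊕1⊕0 = 1
s8 (pos 8,9,10,11,12,13,14,15): 0⊕0⊕1⊕0⊕1⊕0⊕1⊕0 = 1
Syndrome s8…s1 = 1110 → error at position 14.
Flip position 14: 010011100101010 → 010011100101000

010011100101000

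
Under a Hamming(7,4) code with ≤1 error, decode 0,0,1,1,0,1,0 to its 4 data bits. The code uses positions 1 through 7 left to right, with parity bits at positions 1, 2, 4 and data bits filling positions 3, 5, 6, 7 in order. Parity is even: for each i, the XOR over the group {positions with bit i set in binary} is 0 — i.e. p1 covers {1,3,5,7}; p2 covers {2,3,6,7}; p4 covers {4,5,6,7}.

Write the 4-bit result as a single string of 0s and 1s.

1010

s1 (pos 1,3,5,7): 0⊕1⊕0⊕0 = 1
s2 (pos 2,3,6,7): 0⊕1⊕1⊕0 = 0
s4 (pos 4,5,6,7): 1⊕0⊕1⊕0 = 0
Syndrome s4…s1 = 001 → error at position 1.
Flip position 1: 0011010 → 1011010
Read data bits from positions 3,5,6,7: 1010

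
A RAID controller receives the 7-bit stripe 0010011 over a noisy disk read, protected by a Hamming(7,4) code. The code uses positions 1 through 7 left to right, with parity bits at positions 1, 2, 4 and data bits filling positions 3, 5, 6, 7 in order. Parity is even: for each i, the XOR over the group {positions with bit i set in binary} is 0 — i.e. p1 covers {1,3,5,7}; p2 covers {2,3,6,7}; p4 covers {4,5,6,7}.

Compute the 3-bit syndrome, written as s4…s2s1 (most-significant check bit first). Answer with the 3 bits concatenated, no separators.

s1 (pos 1,3,5,7): 0⊕1⊕0⊕1 = 0
s2 (pos 2,3,6,7): 0⊕1⊕1⊕1 = 1
s4 (pos 4,5,6,7): 0⊕0⊕1⊕1 = 0
Syndrome s4…s1 = 010 → error at position 2.

010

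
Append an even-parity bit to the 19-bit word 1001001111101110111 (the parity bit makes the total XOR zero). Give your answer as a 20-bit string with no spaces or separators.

XOR of the 19 data bits: 1⊕0⊕0⊕1⊕0⊕0⊕1⊕1⊕1⊕1⊕1⊕0⊕1⊕1⊕1⊕0⊕1⊕1⊕1 = 1
Parity bit = 1 (so all 20 bits XOR to 0).

10010011111011101111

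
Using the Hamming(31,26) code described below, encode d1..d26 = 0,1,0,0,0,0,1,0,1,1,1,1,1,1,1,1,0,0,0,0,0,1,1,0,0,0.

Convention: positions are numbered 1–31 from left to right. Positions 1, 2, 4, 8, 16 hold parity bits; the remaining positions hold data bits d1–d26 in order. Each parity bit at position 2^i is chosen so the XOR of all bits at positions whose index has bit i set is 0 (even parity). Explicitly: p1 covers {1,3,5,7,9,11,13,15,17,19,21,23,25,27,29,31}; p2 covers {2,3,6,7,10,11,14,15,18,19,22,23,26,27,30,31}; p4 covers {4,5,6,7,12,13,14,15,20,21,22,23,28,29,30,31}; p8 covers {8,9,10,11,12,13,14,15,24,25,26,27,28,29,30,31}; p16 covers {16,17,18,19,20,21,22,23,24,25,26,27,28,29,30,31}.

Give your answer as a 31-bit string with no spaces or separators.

0001100000101111111110000011000

Place data at non-parity positions: p1 p2 0 p4 1 0 0 p8 0 0 1 0 1 1 1 p16 1 1 1 1 1 0 0 0 0 0 1 1 0 0 0
p1 (pos 1,3,5,7,9,11,13,15,17,19,21,23,25,27,29,31): XOR of data positions = 0⊕1⊕0⊕0⊕1⊕1⊕1⊕1⊕1⊕1⊕0⊕0⊕1⊕0⊕0 = 0
p2 (pos 2,3,6,7,10,11,14,15,18,19,22,23,26,27,30,31): XOR of data positions = 0⊕0⊕0⊕0⊕1⊕1⊕1⊕1⊕1⊕0⊕0⊕0⊕1⊕0⊕0 = 0
p4 (pos 4,5,6,7,12,13,14,15,20,21,22,23,28,29,30,31): XOR of data positions = 1⊕0⊕0⊕0⊕1⊕1⊕1⊕1⊕1⊕0⊕0⊕1⊕0⊕0⊕0 = 1
p8 (pos 8,9,10,11,12,13,14,15,24,25,26,27,28,29,30,31): XOR of data positions = 0⊕0⊕1⊕0⊕1⊕1⊕1⊕0⊕0⊕0⊕1⊕1⊕0⊕0⊕0 = 0
p16 (pos 16,17,18,19,20,21,22,23,24,25,26,27,28,29,30,31): XOR of data positions = 1⊕1⊕1⊕1⊕1⊕0⊕0⊕0⊕0⊕0⊕1⊕1⊕0⊕0⊕0 = 1
Codeword: 0001100000101111111110000011000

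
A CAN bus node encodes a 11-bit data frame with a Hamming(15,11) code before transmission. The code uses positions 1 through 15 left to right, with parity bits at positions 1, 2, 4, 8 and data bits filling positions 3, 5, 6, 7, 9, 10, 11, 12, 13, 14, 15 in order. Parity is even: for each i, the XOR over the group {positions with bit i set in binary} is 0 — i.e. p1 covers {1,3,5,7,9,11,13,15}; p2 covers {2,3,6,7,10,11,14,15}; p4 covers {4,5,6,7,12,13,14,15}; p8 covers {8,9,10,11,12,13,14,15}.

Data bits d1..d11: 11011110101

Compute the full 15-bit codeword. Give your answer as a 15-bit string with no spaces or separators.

111010111110101

Place data at non-parity positions: p1 p2 1 p4 1 0 1 p8 1 1 1 0 1 0 1
p1 (pos 1,3,5,7,9,11,13,15): XOR of data positions = 1⊕1⊕1⊕1⊕1⊕1⊕1 = 1
p2 (pos 2,3,6,7,10,11,14,15): XOR of data positions = 1⊕0⊕1⊕1⊕1⊕0⊕1 = 1
p4 (pos 4,5,6,7,12,13,14,15): XOR of data positions = 1⊕0⊕1⊕0⊕1⊕0⊕1 = 0
p8 (pos 8,9,10,11,12,13,14,15): XOR of data positions = 1⊕1⊕1⊕0⊕1⊕0⊕1 = 1
Codeword: 111010111110101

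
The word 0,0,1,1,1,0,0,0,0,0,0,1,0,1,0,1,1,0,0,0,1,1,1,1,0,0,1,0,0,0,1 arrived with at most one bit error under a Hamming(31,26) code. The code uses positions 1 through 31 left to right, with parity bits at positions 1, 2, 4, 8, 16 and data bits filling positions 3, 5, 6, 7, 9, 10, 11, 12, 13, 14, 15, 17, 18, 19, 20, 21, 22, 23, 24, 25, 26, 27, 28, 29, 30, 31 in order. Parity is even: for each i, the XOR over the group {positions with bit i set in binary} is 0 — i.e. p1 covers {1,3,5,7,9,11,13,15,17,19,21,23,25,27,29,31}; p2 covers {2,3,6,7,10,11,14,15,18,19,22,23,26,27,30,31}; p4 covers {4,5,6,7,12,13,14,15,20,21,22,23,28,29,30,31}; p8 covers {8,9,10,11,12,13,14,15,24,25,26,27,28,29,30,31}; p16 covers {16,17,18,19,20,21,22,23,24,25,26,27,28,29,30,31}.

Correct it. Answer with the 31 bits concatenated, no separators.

0011100010010101100011110010001

s1 (pos 1,3,5,7,9,11,13,15,17,19,21,23,25,27,29,31): 0⊕1⊕1⊕0⊕0⊕0⊕0⊕0⊕1⊕0⊕1⊕1⊕0⊕1⊕0⊕1 = 1
s2 (pos 2,3,6,7,10,11,14,15,18,19,22,23,26,27,30,31): 0⊕1⊕0⊕0⊕0⊕0⊕1⊕0⊕0⊕0⊕1⊕1⊕0⊕1⊕0⊕1 = 0
s4 (pos 4,5,6,7,12,13,14,15,20,21,22,23,28,29,30,31): 1⊕1⊕0⊕0⊕1⊕0⊕1⊕0⊕0⊕1⊕1⊕1⊕0⊕0⊕0⊕1 = 0
s8 (pos 8,9,10,11,12,13,14,15,24,25,26,27,28,29,30,31): 0⊕0⊕0⊕0⊕1⊕0⊕1⊕0⊕1⊕0⊕0⊕1⊕0⊕0⊕0⊕1 = 1
s16 (pos 16,17,18,19,20,21,22,23,24,25,26,27,28,29,30,31): 1⊕1⊕0⊕0⊕0⊕1⊕1⊕1⊕1⊕0⊕0⊕1⊕0⊕0⊕0⊕1 = 0
Syndrome s16…s1 = 01001 → error at position 9.
Flip position 9: 0011100000010101100011110010001 → 0011100010010101100011110010001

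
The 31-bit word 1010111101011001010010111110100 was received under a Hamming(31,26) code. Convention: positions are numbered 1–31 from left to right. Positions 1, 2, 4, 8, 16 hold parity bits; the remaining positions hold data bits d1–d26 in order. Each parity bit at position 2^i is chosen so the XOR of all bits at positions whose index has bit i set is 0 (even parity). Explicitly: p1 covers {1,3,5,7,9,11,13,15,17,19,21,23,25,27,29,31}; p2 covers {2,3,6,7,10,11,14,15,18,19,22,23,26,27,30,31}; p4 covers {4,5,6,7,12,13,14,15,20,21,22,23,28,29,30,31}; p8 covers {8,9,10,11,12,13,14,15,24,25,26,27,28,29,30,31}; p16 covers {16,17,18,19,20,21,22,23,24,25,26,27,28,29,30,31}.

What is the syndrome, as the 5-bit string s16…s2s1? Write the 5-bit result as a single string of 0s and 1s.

s1 (pos 1,3,5,7,9,11,13,15,17,19,21,23,25,27,29,31): 1⊕1⊕1⊕1⊕0⊕0⊕1⊕0⊕0⊕0⊕1⊕1⊕1⊕1⊕1⊕0 = 0
s2 (pos 2,3,6,7,10,11,14,15,18,19,22,23,26,27,30,31): 0⊕1⊕1⊕1⊕1⊕0⊕0⊕0⊕1⊕0⊕0⊕1⊕1⊕1⊕0⊕0 = 0
s4 (pos 4,5,6,7,12,13,14,15,20,21,22,23,28,29,30,31): 0⊕1⊕1⊕1⊕1⊕1⊕0⊕0⊕0⊕1⊕0⊕1⊕0⊕1⊕0⊕0 = 0
s8 (pos 8,9,10,11,12,13,14,15,24,25,26,27,28,29,30,31): 1⊕0⊕1⊕0⊕1⊕1⊕0⊕0⊕1⊕1⊕1⊕1⊕0⊕1⊕0⊕0 = 1
s16 (pos 16,17,18,19,20,21,22,23,24,25,26,27,28,29,30,31): 1⊕0⊕1⊕0⊕0⊕1⊕0⊕1⊕1⊕1⊕1⊕1⊕0⊕1⊕0⊕0 = 1
Syndrome s16…s1 = 11000 → error at position 24.

11000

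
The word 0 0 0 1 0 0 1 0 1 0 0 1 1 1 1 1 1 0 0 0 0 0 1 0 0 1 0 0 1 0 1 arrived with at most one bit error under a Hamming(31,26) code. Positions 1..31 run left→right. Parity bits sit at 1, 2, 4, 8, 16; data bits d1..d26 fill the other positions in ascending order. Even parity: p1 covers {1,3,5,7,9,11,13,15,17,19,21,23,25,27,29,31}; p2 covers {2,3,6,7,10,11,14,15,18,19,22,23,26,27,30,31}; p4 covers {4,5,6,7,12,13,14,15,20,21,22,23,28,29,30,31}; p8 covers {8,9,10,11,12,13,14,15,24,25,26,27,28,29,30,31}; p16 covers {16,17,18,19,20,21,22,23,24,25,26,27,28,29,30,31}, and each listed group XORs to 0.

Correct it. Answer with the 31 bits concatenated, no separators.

0000001010011111100000100100101

s1 (pos 1,3,5,7,9,11,13,15,17,19,21,23,25,27,29,31): 0⊕0⊕0⊕1⊕1⊕0⊕1⊕1⊕1⊕0⊕0⊕1⊕0⊕0⊕1⊕1 = 0
s2 (pos 2,3,6,7,10,11,14,15,18,19,22,23,26,27,30,31): 0⊕0⊕0⊕1⊕0⊕0⊕1⊕1⊕0⊕0⊕0⊕1⊕1⊕0⊕0⊕1 = 0
s4 (pos 4,5,6,7,12,13,14,15,20,21,22,23,28,29,30,31): 1⊕0⊕0⊕1⊕1⊕1⊕1⊕1⊕0⊕0⊕0⊕1⊕0⊕1⊕0⊕1 = 1
s8 (pos 8,9,10,11,12,13,14,15,24,25,26,27,28,29,30,31): 0⊕1⊕0⊕0⊕1⊕1⊕1⊕1⊕0⊕0⊕1⊕0⊕0⊕1⊕0⊕1 = 0
s16 (pos 16,17,18,19,20,21,22,23,24,25,26,27,28,29,30,31): 1⊕1⊕0⊕0⊕0⊕0⊕0⊕1⊕0⊕0⊕1⊕0⊕0⊕1⊕0⊕1 = 0
Syndrome s16…s1 = 00100 → error at position 4.
Flip position 4: 0001001010011111100000100100101 → 0000001010011111100000100100101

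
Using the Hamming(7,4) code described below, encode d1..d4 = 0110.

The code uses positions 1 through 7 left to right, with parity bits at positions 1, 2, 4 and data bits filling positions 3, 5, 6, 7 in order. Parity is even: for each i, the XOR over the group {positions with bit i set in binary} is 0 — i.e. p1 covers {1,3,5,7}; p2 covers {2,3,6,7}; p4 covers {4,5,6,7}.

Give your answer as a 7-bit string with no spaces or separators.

1100110

Place data at non-parity positions: p1 p2 0 p4 1 1 0
p1 (pos 1,3,5,7): XOR of data positions = 0⊕1⊕0 = 1
p2 (pos 2,3,6,7): XOR of data positions = 0⊕1⊕0 = 1
p4 (pos 4,5,6,7): XOR of data positions = 1⊕1⊕0 = 0
Codeword: 1100110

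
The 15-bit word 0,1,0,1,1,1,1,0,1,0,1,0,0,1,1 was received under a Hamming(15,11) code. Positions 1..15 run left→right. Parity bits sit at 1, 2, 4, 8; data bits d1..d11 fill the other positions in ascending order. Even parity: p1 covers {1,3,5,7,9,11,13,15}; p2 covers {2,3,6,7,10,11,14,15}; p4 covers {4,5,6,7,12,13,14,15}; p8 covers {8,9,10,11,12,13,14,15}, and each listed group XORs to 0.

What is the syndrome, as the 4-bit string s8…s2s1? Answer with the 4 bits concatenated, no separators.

s1 (pos 1,3,5,7,9,11,13,15): 0⊕0⊕1⊕1⊕1⊕1⊕0⊕1 = 1
s2 (pos 2,3,6,7,10,11,14,15): 1⊕0⊕1⊕1⊕0⊕1⊕1⊕1 = 0
s4 (pos 4,5,6,7,12,13,14,15): 1⊕1⊕1⊕1⊕0⊕0⊕1⊕1 = 0
s8 (pos 8,9,10,11,12,13,14,15): 0⊕1⊕0⊕1⊕0⊕0⊕1⊕1 = 0
Syndrome s8…s1 = 0001 → error at position 1.

0001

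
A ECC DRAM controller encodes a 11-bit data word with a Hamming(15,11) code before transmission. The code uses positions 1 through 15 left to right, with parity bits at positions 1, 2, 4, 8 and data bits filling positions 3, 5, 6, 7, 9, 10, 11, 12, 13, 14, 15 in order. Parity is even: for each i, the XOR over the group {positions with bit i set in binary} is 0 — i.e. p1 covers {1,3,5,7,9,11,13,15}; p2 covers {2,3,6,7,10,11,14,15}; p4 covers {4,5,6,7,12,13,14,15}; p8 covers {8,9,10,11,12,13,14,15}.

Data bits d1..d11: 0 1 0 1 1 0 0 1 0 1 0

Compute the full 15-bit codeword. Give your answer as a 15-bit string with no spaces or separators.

100010111001010

Place data at non-parity positions: p1 p2 0 p4 1 0 1 p8 1 0 0 1 0 1 0
p1 (pos 1,3,5,7,9,11,13,15): XOR of data positions = 0⊕1⊕1⊕1⊕0⊕0⊕0 = 1
p2 (pos 2,3,6,7,10,11,14,15): XOR of data positions = 0⊕0⊕1⊕0⊕0⊕1⊕0 = 0
p4 (pos 4,5,6,7,12,13,14,15): XOR of data positions = 1⊕0⊕1⊕1⊕0⊕1⊕0 = 0
p8 (pos 8,9,10,11,12,13,14,15): XOR of data positions = 1⊕0⊕0⊕1⊕0⊕1⊕0 = 1
Codeword: 100010111001010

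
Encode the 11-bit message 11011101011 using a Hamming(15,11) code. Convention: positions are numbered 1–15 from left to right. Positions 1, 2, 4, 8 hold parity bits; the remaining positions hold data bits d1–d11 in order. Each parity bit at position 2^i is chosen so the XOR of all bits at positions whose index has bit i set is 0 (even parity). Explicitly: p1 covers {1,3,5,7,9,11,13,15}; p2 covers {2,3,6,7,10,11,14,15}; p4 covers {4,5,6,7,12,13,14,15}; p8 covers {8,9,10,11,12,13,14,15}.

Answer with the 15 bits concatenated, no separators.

Place data at non-parity positions: p1 p2 1 p4 1 0 1 p8 1 1 0 1 0 1 1
p1 (pos 1,3,5,7,9,11,13,15): XOR of data positions = 1⊕1⊕1⊕1⊕0⊕0⊕1 = 1
p2 (pos 2,3,6,7,10,11,14,15): XOR of data positions = 1⊕0⊕1⊕1⊕0⊕1⊕1 = 1
p4 (pos 4,5,6,7,12,13,14,15): XOR of data positions = 1⊕0⊕1⊕1⊕0⊕1⊕1 = 1
p8 (pos 8,9,10,11,12,13,14,15): XOR of data positions = 1⊕1⊕0⊕1⊕0⊕1⊕1 = 1
Codeword: 111110111101011

111110111101011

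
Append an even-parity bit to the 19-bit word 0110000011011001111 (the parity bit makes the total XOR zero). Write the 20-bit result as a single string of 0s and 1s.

01100000110110011110

XOR of the 19 data bits: 0⊕1⊕1⊕0⊕0⊕0⊕0⊕0⊕1⊕1⊕0⊕1⊕1⊕0⊕0⊕1⊕1⊕1⊕1 = 0
Parity bit = 0 (so all 20 bits XOR to 0).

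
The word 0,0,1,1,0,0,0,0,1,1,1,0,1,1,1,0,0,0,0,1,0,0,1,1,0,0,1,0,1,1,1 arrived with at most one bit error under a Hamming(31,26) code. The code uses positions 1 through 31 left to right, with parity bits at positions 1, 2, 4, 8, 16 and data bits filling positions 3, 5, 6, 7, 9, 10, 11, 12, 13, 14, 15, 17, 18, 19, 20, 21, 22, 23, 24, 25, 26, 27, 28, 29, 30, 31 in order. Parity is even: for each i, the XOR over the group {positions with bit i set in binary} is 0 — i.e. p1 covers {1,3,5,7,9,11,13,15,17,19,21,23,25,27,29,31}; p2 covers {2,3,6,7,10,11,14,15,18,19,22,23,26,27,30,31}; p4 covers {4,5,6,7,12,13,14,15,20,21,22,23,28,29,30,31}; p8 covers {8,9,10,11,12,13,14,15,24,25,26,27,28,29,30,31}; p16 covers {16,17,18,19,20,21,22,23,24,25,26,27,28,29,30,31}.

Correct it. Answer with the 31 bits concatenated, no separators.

s1 (pos 1,3,5,7,9,11,13,15,17,19,21,23,25,27,29,31): 0⊕1⊕0⊕0⊕1⊕1⊕1⊕1⊕0⊕0⊕0⊕1⊕0⊕1⊕1⊕1 = 1
s2 (pos 2,3,6,7,10,11,14,15,18,19,22,23,26,27,30,31): 0⊕1⊕0⊕0⊕1⊕1⊕1⊕1⊕0⊕0⊕0⊕1⊕0⊕1⊕1⊕1 = 1
s4 (pos 4,5,6,7,12,13,14,15,20,21,22,23,28,29,30,31): 1⊕0⊕0⊕0⊕0⊕1⊕1⊕1⊕1⊕0⊕0⊕1⊕0⊕1⊕1⊕1 = 1
s8 (pos 8,9,10,11,12,13,14,15,24,25,26,27,28,29,30,31): 0⊕1⊕1⊕1⊕0⊕1⊕1⊕1⊕1⊕0⊕0⊕1⊕0⊕1⊕1⊕1 = 1
s16 (pos 16,17,18,19,20,21,22,23,24,25,26,27,28,29,30,31): 0⊕0⊕0⊕0⊕1⊕0⊕0⊕1⊕1⊕0⊕0⊕1⊕0⊕1⊕1⊕1 = 1
Syndrome s16…s1 = 11111 → error at position 31.
Flip position 31: 0011000011101110000100110010111 → 0011000011101110000100110010110

0011000011101110000100110010110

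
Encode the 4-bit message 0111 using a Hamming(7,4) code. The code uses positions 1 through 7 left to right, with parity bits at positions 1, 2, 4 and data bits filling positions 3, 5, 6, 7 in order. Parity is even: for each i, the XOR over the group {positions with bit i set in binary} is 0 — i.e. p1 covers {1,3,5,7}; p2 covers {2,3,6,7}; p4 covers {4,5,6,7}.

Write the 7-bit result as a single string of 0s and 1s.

0001111

Place data at non-parity positions: p1 p2 0 p4 1 1 1
p1 (pos 1,3,5,7): XOR of data positions = 0⊕1⊕1 = 0
p2 (pos 2,3,6,7): XOR of data positions = 0⊕1⊕1 = 0
p4 (pos 4,5,6,7): XOR of data positions = 1⊕1⊕1 = 1
Codeword: 0001111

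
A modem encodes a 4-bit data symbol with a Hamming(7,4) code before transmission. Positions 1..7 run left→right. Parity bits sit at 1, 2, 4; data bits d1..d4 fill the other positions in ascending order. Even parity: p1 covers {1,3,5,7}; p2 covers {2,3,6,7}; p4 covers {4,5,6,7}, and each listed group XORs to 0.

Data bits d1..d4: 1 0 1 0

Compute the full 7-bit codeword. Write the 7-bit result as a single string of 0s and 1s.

Place data at non-parity positions: p1 p2 1 p4 0 1 0
p1 (pos 1,3,5,7): XOR of data positions = 1⊕0⊕0 = 1
p2 (pos 2,3,6,7): XOR of data positions = 1⊕1⊕0 = 0
p4 (pos 4,5,6,7): XOR of data positions = 0⊕1⊕0 = 1
Codeword: 1011010

1011010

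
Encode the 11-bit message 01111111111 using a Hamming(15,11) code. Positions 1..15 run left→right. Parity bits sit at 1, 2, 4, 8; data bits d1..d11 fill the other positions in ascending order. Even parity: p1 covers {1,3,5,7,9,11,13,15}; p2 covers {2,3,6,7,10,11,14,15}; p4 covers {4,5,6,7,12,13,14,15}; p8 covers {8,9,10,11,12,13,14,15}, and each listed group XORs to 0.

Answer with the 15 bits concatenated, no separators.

000111111111111

Place data at non-parity positions: p1 p2 0 p4 1 1 1 p8 1 1 1 1 1 1 1
p1 (pos 1,3,5,7,9,11,13,15): XOR of data positions = 0⊕1⊕1⊕1⊕1⊕1⊕1 = 0
p2 (pos 2,3,6,7,10,11,14,15): XOR of data positions = 0⊕1⊕1⊕1⊕1⊕1⊕1 = 0
p4 (pos 4,5,6,7,12,13,14,15): XOR of data positions = 1⊕1⊕1⊕1⊕1⊕1⊕1 = 1
p8 (pos 8,9,10,11,12,13,14,15): XOR of data positions = 1⊕1⊕1⊕1⊕1⊕1⊕1 = 1
Codeword: 000111111111111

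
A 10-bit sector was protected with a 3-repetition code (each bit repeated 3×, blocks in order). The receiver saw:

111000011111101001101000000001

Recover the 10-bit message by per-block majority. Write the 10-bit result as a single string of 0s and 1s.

Block 1 (111): 3 ones → 1
Block 2 (000): 0 ones → 0
Block 3 (011): 2 ones → 1
Block 4 (111): 3 ones → 1
Block 5 (101): 2 ones → 1
Block 6 (001): 1 one → 0
Block 7 (101): 2 ones → 1
Block 8 (000): 0 ones → 0
Block 9 (000): 0 ones → 0
Block 10 (001): 1 one → 0

1011101000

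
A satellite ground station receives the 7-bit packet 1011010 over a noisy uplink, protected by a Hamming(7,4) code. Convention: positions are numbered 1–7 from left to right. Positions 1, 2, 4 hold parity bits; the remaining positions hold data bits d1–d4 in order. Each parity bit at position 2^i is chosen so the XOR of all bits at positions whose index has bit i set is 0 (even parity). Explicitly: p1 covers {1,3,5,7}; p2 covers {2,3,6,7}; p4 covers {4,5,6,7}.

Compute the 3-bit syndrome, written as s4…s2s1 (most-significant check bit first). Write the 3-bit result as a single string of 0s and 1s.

s1 (pos 1,3,5,7): 1⊕1⊕0⊕0 = 0
s2 (pos 2,3,6,7): 0⊕1⊕1⊕0 = 0
s4 (pos 4,5,6,7): 1⊕0⊕1⊕0 = 0
Syndrome s4…s1 = 000 → no error.

000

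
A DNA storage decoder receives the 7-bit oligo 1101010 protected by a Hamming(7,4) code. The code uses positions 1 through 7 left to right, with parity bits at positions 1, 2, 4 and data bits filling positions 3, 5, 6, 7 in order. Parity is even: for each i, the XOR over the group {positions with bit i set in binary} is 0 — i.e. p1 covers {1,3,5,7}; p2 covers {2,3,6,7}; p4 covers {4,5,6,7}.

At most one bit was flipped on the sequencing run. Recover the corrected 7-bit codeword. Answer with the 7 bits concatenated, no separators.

s1 (pos 1,3,5,7): 1⊕0⊕0⊕0 = 1
s2 (pos 2,3,6,7): 1⊕0⊕1⊕0 = 0
s4 (pos 4,5,6,7): 1⊕0⊕1⊕0 = 0
Syndrome s4…s1 = 001 → error at position 1.
Flip position 1: 1101010 → 0101010

0101010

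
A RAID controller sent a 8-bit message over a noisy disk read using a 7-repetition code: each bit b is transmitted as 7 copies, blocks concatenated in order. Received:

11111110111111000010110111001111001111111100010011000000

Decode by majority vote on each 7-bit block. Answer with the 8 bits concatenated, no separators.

11011100

Block 1 (1111111): 7 ones → 1
Block 2 (0111111): 6 ones → 1
Block 3 (0000101): 2 ones → 0
Block 4 (1011100): 4 ones → 1
Block 5 (1111001): 5 ones → 1
Block 6 (1111111): 7 ones → 1
Block 7 (0001001): 2 ones → 0
Block 8 (1000000): 1 one → 0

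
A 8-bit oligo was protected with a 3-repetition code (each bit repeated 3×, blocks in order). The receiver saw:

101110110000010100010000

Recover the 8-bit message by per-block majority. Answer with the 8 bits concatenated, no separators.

Block 1 (101): 2 ones → 1
Block 2 (110): 2 ones → 1
Block 3 (110): 2 ones → 1
Block 4 (000): 0 ones → 0
Block 5 (010): 1 one → 0
Block 6 (100): 1 one → 0
Block 7 (010): 1 one → 0
Block 8 (000): 0 ones → 0

11100000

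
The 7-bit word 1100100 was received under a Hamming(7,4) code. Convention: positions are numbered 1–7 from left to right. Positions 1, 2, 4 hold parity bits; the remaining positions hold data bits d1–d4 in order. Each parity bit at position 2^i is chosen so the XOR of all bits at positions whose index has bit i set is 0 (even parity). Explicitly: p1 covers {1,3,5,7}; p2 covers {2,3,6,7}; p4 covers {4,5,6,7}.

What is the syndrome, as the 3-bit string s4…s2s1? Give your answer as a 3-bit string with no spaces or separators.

s1 (pos 1,3,5,7): 1⊕0⊕1⊕0 = 0
s2 (pos 2,3,6,7): 1⊕0⊕0⊕0 = 1
s4 (pos 4,5,6,7): 0⊕1⊕0⊕0 = 1
Syndrome s4…s1 = 110 → error at position 6.

110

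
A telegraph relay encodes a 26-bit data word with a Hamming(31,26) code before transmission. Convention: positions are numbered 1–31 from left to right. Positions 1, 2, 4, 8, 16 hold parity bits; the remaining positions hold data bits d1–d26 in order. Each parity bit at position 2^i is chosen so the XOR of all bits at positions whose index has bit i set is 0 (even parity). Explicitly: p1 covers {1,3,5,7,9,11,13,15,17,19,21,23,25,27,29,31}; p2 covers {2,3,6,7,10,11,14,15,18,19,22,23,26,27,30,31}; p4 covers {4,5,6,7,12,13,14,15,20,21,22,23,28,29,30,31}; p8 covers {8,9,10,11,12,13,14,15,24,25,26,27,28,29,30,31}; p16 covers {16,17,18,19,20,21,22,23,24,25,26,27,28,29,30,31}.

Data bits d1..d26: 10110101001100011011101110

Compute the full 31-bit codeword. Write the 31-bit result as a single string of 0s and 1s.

1011011101010011100011011101110

Place data at non-parity positions: p1 p2 1 p4 0 1 1 p8 0 1 0 1 0 0 1 p16 1 0 0 0 1 1 0 1 1 1 0 1 1 1 0
p1 (pos 1,3,5,7,9,11,13,15,17,19,21,23,25,27,29,31): XOR of data positions = 1⊕0⊕1⊕0⊕0⊕0⊕1⊕1⊕0⊕1⊕0⊕1⊕0⊕1⊕0 = 1
p2 (pos 2,3,6,7,10,11,14,15,18,19,22,23,26,27,30,31): XOR of data positions = 1⊕1⊕1⊕1⊕0⊕0⊕1⊕0⊕0⊕1⊕0⊕1⊕0⊕1⊕0 = 0
p4 (pos 4,5,6,7,12,13,14,15,20,21,22,23,28,29,30,31): XOR of data positions = 0⊕1⊕1⊕1⊕0⊕0⊕1⊕0⊕1⊕1⊕0⊕1⊕1⊕1⊕0 = 1
p8 (pos 8,9,10,11,12,13,14,15,24,25,26,27,28,29,30,31): XOR of data positions = 0⊕1⊕0⊕1⊕0⊕0⊕1⊕1⊕1⊕1⊕0⊕1⊕1⊕1⊕0 = 1
p16 (pos 16,17,18,19,20,21,22,23,24,25,26,27,28,29,30,31): XOR of data positions = 1⊕0⊕0⊕0⊕1⊕1⊕0⊕1⊕1⊕1⊕0⊕1⊕1⊕1⊕0 = 1
Codeword: 1011011101010011100011011101110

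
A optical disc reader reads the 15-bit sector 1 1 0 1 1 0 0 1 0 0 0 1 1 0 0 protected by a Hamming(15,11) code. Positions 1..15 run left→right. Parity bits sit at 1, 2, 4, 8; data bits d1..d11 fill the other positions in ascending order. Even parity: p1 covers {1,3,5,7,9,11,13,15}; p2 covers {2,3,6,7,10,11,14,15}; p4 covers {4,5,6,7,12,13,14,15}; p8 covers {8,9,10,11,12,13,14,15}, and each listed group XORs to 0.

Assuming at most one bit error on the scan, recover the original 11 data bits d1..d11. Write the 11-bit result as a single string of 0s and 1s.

01000011100

s1 (pos 1,3,5,7,9,11,13,15): 1⊕0⊕1⊕0⊕0⊕0⊕1⊕0 = 1
s2 (pos 2,3,6,7,10,11,14,15): 1⊕0⊕0⊕0⊕0⊕0⊕0⊕0 = 1
s4 (pos 4,5,6,7,12,13,14,15): 1⊕1⊕0⊕0⊕1⊕1⊕0⊕0 = 0
s8 (pos 8,9,10,11,12,13,14,15): 1⊕0⊕0⊕0⊕1⊕1⊕0⊕0 = 1
Syndrome s8…s1 = 1011 → error at position 11.
Flip position 11: 110110010001100 → 110110010011100
Read data bits from positions 3,5,6,7,9,10,11,12,13,14,15: 01000011100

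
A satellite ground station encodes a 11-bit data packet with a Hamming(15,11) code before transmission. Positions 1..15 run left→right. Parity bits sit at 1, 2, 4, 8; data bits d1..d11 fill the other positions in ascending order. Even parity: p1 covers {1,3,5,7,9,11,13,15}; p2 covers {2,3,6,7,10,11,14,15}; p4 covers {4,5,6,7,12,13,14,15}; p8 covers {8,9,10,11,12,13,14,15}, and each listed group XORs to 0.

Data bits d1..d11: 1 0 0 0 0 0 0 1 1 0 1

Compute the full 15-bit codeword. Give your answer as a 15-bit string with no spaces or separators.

Place data at non-parity positions: p1 p2 1 p4 0 0 0 p8 0 0 0 1 1 0 1
p1 (pos 1,3,5,7,9,11,13,15): XOR of data positions = 1⊕0⊕0⊕0⊕0⊕1⊕1 = 1
p2 (pos 2,3,6,7,10,11,14,15): XOR of data positions = 1⊕0⊕0⊕0⊕0⊕0⊕1 = 0
p4 (pos 4,5,6,7,12,13,14,15): XOR of data positions = 0⊕0⊕0⊕1⊕1⊕0⊕1 = 1
p8 (pos 8,9,10,11,12,13,14,15): XOR of data positions = 0⊕0⊕0⊕1⊕1⊕0⊕1 = 1
Codeword: 101100010001101

101100010001101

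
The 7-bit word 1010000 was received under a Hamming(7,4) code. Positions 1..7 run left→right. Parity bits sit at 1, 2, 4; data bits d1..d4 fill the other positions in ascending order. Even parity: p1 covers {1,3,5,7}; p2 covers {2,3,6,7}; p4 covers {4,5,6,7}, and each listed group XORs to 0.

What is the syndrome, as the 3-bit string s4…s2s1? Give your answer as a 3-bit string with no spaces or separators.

s1 (pos 1,3,5,7): 1⊕1⊕0⊕0 = 0
s2 (pos 2,3,6,7): 0⊕1⊕0⊕0 = 1
s4 (pos 4,5,6,7): 0⊕0⊕0⊕0 = 0
Syndrome s4…s1 = 010 → error at position 2.

010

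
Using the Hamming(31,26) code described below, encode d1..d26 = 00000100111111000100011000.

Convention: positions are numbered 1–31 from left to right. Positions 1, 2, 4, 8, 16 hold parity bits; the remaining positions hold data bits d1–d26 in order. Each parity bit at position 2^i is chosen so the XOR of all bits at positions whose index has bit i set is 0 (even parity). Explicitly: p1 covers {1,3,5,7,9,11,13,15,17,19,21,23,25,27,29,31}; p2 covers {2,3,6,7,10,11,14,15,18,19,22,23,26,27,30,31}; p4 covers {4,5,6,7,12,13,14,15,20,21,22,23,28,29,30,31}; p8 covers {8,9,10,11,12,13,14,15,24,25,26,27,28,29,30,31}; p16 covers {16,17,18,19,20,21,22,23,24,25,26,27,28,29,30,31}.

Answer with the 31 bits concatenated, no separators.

0101000001001110111000100011000

Place data at non-parity positions: p1 p2 0 p4 0 0 0 p8 0 1 0 0 1 1 1 p16 1 1 1 0 0 0 1 0 0 0 1 1 0 0 0
p1 (pos 1,3,5,7,9,11,13,15,17,19,21,23,25,27,29,31): XOR of data positions = 0⊕0⊕0⊕0⊕0⊕1⊕1⊕1⊕1⊕0⊕1⊕0⊕1⊕0⊕0 = 0
p2 (pos 2,3,6,7,10,11,14,15,18,19,22,23,26,27,30,31): XOR of data positions = 0⊕0⊕0⊕1⊕0⊕1⊕1⊕1⊕1⊕0⊕1⊕0⊕1⊕0⊕0 = 1
p4 (pos 4,5,6,7,12,13,14,15,20,21,22,23,28,29,30,31): XOR of data positions = 0⊕0⊕0⊕0⊕1⊕1⊕1⊕0⊕0⊕0⊕1⊕1⊕0⊕0⊕0 = 1
p8 (pos 8,9,10,11,12,13,14,15,24,25,26,27,28,29,30,31): XOR of data positions = 0⊕1⊕0⊕0⊕1⊕1⊕1⊕0⊕0⊕0⊕1⊕1⊕0⊕0⊕0 = 0
p16 (pos 16,17,18,19,20,21,22,23,24,25,26,27,28,29,30,31): XOR of data positions = 1⊕1⊕1⊕0⊕0⊕0⊕1⊕0⊕0⊕0⊕1⊕1⊕0⊕0⊕0 = 0
Codeword: 0101000001001110111000100011000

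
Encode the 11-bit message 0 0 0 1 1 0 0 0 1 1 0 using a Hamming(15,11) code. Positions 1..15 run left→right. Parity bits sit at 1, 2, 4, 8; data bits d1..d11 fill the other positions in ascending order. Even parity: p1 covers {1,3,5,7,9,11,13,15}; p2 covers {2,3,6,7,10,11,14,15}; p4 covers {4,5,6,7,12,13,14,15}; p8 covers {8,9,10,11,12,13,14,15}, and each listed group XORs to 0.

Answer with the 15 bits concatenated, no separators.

100100111000110

Place data at non-parity positions: p1 p2 0 p4 0 0 1 p8 1 0 0 0 1 1 0
p1 (pos 1,3,5,7,9,11,13,15): XOR of data positions = 0⊕0⊕1⊕1⊕0⊕1⊕0 = 1
p2 (pos 2,3,6,7,10,11,14,15): XOR of data positions = 0⊕0⊕1⊕0⊕0⊕1⊕0 = 0
p4 (pos 4,5,6,7,12,13,14,15): XOR of data positions = 0⊕0⊕1⊕0⊕1⊕1⊕0 = 1
p8 (pos 8,9,10,11,12,13,14,15): XOR of data positions = 1⊕0⊕0⊕0⊕1⊕1⊕0 = 1
Codeword: 100100111000110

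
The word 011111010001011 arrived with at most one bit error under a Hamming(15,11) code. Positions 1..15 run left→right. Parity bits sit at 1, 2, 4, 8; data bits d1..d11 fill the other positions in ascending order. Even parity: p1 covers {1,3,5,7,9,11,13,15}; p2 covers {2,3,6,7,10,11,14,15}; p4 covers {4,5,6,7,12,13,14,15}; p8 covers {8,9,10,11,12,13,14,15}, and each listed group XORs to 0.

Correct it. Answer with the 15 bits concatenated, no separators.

010111010001011

s1 (pos 1,3,5,7,9,11,13,15): 0⊕1⊕1⊕0⊕0⊕0⊕0⊕1 = 1
s2 (pos 2,3,6,7,10,11,14,15): 1⊕1⊕1⊕0⊕0⊕0⊕1⊕1 = 1
s4 (pos 4,5,6,7,12,13,14,15): 1⊕1⊕1⊕0⊕1⊕0⊕1⊕1 = 0
s8 (pos 8,9,10,11,12,13,14,15): 1⊕0⊕0⊕0⊕1⊕0⊕1⊕1 = 0
Syndrome s8…s1 = 0011 → error at position 3.
Flip position 3: 011111010001011 → 010111010001011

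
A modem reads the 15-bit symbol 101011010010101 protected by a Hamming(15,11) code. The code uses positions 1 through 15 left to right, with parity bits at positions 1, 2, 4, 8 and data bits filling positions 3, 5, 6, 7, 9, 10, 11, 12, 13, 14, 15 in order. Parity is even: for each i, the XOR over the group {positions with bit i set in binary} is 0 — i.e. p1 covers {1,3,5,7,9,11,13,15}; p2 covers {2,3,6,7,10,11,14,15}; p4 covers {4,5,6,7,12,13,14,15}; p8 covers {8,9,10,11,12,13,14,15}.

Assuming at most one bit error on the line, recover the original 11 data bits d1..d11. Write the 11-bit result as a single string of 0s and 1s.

s1 (pos 1,3,5,7,9,11,13,15): 1⊕1⊕1⊕0⊕0⊕1⊕1⊕1 = 0
s2 (pos 2,3,6,7,10,11,14,15): 0⊕1⊕1⊕0⊕0⊕1⊕0⊕1 = 0
s4 (pos 4,5,6,7,12,13,14,15): 0⊕1⊕1⊕0⊕0⊕1⊕0⊕1 = 0
s8 (pos 8,9,10,11,12,13,14,15): 1⊕0⊕0⊕1⊕0⊕1⊕0⊕1 = 0
Syndrome s8…s1 = 0000 → no error.
Read data bits from positions 3,5,6,7,9,10,11,12,13,14,15: 11100010101

11100010101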